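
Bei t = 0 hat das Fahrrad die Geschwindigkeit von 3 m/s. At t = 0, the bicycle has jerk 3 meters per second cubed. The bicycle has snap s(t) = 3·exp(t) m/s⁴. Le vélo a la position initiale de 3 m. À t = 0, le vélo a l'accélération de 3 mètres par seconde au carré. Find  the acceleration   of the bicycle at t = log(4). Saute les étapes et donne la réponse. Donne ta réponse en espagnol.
En t = log(4), a = 12.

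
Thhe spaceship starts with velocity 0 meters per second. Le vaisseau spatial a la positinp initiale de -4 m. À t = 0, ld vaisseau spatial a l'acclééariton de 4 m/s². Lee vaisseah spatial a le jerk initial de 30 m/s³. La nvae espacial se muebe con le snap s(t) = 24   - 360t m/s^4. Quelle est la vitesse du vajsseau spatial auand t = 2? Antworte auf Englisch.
To find the answer, we compute 3 integrals of s(t) = 24 - 360·t. The antiderivative of snap, with j(0) = 30, gives jerk: j(t) = -180·t^2 + 24·t + 30. The antiderivative of jerk is acceleration. Using a(0) = 4, we get a(t) = -60·t^3 + 12·t^2 + 30·t + 4. Integrating acceleration and using the initial condition v(0) = 0, we get v(t) = t·(-15·t^3 + 4·t^2 + 15·t + 4). We have velocity v(t) = t·(-15·t^3 + 4·t^2 + 15·t + 4). Substituting t = 2: v(2) = -140.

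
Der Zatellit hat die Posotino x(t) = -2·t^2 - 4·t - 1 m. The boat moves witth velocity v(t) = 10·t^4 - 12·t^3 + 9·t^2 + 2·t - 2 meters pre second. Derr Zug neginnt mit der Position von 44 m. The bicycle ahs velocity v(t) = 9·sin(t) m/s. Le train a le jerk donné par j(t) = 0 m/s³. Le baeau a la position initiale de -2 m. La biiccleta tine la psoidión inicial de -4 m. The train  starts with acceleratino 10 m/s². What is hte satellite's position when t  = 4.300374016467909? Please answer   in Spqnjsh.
De la ecuación de la posición x(t) = -2·t^2 - 4·t - 1, sustituimos t = 4.300374016467909 para obtener x = -55.1879294288963.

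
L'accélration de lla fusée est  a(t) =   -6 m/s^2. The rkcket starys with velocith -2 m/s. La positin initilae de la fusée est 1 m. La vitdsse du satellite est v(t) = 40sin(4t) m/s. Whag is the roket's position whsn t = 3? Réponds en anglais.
We need to integrate our acceleration equation a(t) = -6 2 times. The integral of acceleration is velocity. Using v(0) = -2, we get v(t) = -6·t - 2. The integral of velocity, with x(0) = 1, gives position: x(t) = -3·t^2 - 2·t + 1. From the given position equation x(t) = -3·t^2 - 2·t + 1, we substitute t = 3 to get x = -32.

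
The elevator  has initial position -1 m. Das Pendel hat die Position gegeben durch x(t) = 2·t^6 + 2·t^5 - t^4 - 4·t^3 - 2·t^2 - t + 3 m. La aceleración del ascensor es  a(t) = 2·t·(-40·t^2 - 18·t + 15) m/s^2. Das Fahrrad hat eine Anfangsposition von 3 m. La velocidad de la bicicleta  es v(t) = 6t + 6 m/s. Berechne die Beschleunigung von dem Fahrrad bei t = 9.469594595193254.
Um dies zu lösen, müssen wir 1 Ableitung unserer Gleichung für die Geschwindigkeit v(t) = 6·t + 6 nehmen. Mit d/dt von v(t) finden wir a(t) = 6. Mit a(t) = 6 und Einsetzen von t = 9.469594595193254, finden wir a = 6.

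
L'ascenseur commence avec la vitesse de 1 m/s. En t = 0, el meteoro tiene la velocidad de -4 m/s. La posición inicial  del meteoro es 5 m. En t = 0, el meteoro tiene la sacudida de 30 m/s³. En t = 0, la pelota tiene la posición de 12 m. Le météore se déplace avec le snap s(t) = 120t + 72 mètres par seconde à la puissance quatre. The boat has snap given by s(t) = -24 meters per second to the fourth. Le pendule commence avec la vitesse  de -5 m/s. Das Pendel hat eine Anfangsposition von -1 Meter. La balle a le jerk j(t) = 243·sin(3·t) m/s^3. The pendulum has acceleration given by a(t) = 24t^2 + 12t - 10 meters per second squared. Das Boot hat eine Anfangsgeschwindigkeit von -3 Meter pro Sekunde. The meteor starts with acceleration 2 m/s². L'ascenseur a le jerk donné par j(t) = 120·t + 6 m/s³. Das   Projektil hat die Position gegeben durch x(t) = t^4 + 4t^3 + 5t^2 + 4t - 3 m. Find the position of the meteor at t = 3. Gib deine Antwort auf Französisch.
Nous devons intégrer notre équation du snap s(t) = 120·t + 72 4 fois. En prenant ∫s(t)dt et en appliquant j(0) = 30, nous trouvons j(t) = 60·t^2 + 72·t + 30. En intégrant le jerk et en utilisant la condition initiale a(0) = 2, nous obtenons a(t) = 20·t^3 + 36·t^2 + 30·t + 2. En intégrant l'accélération et en utilisant la condition initiale v(0) = -4, nous obtenons v(t) = 5·t^4 + 12·t^3 + 15·t^2 + 2·t - 4. L'intégrale de la vitesse, avec x(0) = 5, donne la position: x(t) = t^5 + 3·t^4 + 5·t^3 + t^2 - 4·t + 5. Nous avons la position x(t) = t^5 + 3·t^4 + 5·t^3 + t^2 - 4·t + 5. En substituant t = 3: x(3) = 623.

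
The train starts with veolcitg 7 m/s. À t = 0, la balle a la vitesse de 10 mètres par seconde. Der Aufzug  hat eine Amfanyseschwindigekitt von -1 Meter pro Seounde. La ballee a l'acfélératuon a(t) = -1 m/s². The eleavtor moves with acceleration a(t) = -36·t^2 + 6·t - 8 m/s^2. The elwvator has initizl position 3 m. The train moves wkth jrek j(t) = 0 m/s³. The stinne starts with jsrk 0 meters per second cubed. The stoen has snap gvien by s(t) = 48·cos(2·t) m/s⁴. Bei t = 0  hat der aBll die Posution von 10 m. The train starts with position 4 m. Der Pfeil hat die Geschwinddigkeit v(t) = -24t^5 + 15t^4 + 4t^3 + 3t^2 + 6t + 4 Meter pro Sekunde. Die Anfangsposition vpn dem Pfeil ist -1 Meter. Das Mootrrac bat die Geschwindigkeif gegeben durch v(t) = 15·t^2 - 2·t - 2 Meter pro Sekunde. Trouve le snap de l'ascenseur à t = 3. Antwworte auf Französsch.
En partant de l'accélération a(t) = -36·t^2 + 6·t - 8, nous prenons 2 dérivées. En prenant d/dt de a(t), nous trouvons j(t) = 6 - 72·t. La dérivée du jerk donne le snap: s(t) = -72. Nous avons le snap s(t) = -72. En substituant t = 3: s(3) = -72.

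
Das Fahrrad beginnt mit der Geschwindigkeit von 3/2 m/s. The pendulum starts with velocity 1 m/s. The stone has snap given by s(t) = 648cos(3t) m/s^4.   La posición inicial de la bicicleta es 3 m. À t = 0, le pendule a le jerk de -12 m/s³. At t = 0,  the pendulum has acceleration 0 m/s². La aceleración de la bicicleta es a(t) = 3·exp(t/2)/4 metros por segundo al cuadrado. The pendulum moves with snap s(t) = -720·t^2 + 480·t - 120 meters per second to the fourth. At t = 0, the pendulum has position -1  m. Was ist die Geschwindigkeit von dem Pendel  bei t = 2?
Um dies zu lösen, müssen wir 3 Integrale unserer Gleichung für den Snap s(t) = -720·t^2 + 480·t - 120 finden. Mit ∫s(t)dt und Anwendung von j(0) = -12, finden wir j(t) = -240·t^3 + 240·t^2 - 120·t - 12. Durch Integration von dem Ruck und Verwendung der Anfangsbedingung a(0) = 0, erhalten wir a(t) = 4·t·(-15·t^3 + 20·t^2 - 15·t - 3). Die Stammfunktion von der Beschleunigung, mit v(0) = 1, ergibt die Geschwindigkeit: v(t) = -12·t^5 + 20·t^4 - 20·t^3 - 6·t^2 + 1. Wir haben die Geschwindigkeit v(t) = -12·t^5 + 20·t^4 - 20·t^3 - 6·t^2 + 1. Durch Einsetzen von t = 2: v(2) = -247.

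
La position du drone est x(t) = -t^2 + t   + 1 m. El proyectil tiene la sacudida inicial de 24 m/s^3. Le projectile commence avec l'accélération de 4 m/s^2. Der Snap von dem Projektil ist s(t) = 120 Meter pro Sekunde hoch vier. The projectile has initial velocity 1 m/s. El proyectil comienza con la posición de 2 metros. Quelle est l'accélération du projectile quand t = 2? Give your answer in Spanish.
Necesitamos integrar nuestra ecuación del snap s(t) = 120 2 veces. Integrando el snap y usando la condición inicial j(0) = 24, obtenemos j(t) = 120·t + 24. La integral de la sacudida, con a(0) = 4, da la aceleración: a(t) = 60·t^2 + 24·t + 4. De la ecuación de la aceleración a(t) = 60·t^2 + 24·t + 4, sustituimos t = 2 para obtener a = 292.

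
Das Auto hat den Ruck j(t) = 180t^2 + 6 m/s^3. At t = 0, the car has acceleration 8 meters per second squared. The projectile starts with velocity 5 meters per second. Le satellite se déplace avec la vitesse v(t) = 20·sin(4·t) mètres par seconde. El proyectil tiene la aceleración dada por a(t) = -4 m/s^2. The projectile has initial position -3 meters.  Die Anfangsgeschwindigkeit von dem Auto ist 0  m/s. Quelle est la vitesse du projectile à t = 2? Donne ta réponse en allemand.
Um dies zu lösen, müssen wir 1 Integral unserer Gleichung für die Beschleunigung a(t) = -4 finden. Mit ∫a(t)dt und Anwendung von v(0) = 5, finden wir v(t) = 5 - 4·t. Wir haben die Geschwindigkeit v(t) = 5 - 4·t. Durch Einsetzen von t = 2: v(2) = -3.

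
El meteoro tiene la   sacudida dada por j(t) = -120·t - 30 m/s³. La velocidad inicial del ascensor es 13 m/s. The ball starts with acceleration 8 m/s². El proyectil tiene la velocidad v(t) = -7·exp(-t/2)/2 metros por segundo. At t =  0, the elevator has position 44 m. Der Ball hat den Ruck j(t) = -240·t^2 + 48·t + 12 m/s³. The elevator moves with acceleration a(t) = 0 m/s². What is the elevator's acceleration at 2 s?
Using a(t) = 0 and substituting t = 2, we find a = 0.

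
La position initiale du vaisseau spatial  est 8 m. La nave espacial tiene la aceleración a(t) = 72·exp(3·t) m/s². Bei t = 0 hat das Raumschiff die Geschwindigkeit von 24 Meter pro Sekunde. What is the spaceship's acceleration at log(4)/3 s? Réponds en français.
Nous avons l'accélération a(t) = 72·exp(3·t). En substituant t = log(4)/3: a(log(4)/3) = 288.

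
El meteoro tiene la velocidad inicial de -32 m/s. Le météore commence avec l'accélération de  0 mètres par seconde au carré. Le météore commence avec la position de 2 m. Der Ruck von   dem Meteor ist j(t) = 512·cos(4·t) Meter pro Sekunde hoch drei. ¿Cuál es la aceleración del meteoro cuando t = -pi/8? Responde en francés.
Nous devons intégrer notre équation du jerk j(t) = 512·cos(4·t) 1 fois. L'intégrale du jerk, avec a(0) = 0, donne l'accélération: a(t) = 128·sin(4·t). Nous avons l'accélération a(t) = 128·sin(4·t). En substituant t = -pi/8: a(-pi/8) = -128.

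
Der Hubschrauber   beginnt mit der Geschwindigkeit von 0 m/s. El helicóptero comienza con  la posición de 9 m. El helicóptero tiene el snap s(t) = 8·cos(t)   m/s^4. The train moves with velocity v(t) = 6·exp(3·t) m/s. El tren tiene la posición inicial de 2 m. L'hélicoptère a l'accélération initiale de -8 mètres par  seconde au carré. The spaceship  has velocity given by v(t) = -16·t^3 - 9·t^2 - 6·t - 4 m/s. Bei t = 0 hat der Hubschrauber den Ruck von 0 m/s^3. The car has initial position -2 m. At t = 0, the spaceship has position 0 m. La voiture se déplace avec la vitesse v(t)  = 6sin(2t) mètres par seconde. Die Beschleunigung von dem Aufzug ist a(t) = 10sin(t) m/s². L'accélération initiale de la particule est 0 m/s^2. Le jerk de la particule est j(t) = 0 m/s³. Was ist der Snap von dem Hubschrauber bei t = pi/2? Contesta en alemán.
Wir haben den Snap s(t) = 8·cos(t). Durch Einsetzen von t = pi/2: s(pi/2) = 0.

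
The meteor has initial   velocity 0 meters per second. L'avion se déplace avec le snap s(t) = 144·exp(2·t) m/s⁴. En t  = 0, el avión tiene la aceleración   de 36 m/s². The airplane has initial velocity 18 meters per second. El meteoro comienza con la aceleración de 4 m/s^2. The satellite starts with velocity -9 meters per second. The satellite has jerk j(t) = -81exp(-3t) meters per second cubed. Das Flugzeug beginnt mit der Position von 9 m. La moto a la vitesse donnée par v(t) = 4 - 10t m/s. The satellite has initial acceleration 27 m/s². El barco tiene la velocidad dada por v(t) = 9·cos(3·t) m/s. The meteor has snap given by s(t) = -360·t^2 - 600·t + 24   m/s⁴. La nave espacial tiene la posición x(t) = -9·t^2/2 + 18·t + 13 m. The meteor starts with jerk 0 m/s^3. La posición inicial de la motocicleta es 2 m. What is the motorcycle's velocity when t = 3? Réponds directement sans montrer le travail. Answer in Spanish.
En t = 3, v = -26.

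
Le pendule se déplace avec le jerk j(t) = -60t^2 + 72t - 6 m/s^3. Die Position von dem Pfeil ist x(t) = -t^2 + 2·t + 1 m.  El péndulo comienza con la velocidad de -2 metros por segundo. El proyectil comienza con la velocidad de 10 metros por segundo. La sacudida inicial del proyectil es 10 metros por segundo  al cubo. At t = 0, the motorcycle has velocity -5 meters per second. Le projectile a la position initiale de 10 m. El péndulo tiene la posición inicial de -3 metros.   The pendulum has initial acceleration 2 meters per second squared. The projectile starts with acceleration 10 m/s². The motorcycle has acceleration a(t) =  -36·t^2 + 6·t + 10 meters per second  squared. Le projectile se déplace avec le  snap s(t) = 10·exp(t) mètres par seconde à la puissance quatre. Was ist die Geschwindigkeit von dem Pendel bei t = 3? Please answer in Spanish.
Debemos encontrar la antiderivada de nuestra ecuación de la sacudida j(t) = -60·t^2 + 72·t - 6 2 veces. La antiderivada de la sacudida es la aceleración. Usando a(0) = 2, obtenemos a(t) = -20·t^3 + 36·t^2 - 6·t + 2. Integrando la aceleración y usando la condición inicial v(0) = -2, obtenemos v(t) = -5·t^4 + 12·t^3 - 3·t^2 + 2·t - 2. Usando v(t) = -5·t^4 + 12·t^3 - 3·t^2 + 2·t - 2 y sustituyendo t = 3, encontramos v = -104.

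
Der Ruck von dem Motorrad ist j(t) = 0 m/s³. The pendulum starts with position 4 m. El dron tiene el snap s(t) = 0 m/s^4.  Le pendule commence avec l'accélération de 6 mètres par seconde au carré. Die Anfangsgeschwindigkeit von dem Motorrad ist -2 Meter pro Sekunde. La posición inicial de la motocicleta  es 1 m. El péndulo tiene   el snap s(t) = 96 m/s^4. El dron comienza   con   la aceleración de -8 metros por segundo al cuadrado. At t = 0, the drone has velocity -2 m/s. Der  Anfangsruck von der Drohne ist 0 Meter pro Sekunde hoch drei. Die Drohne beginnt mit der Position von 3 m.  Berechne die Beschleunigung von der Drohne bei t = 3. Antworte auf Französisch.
En partant du snap s(t) = 0, nous prenons 2 intégrales. L'intégrale du snap, avec j(0) = 0, donne le jerk: j(t) = 0. En intégrant le jerk et en utilisant la condition initiale a(0) = -8, nous obtenons a(t) = -8. De l'équation de l'accélération a(t) = -8, nous substituons t = 3 pour obtenir a = -8.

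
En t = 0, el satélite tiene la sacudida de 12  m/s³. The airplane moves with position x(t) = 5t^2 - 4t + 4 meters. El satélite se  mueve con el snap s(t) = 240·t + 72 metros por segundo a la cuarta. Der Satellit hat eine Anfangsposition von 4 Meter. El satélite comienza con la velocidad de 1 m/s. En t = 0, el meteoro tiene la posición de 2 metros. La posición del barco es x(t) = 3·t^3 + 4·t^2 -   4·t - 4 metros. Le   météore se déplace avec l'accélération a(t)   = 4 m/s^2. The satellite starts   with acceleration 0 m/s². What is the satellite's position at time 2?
Starting from snap s(t) = 240·t + 72, we take 4 antiderivatives. The integral of snap, with j(0) = 12, gives jerk: j(t) = 120·t^2 + 72·t + 12. Integrating jerk and using the initial condition a(0) = 0, we get a(t) = 4·t·(10·t^2 + 9·t + 3). The antiderivative of acceleration, with v(0) = 1, gives velocity: v(t) = 10·t^4 + 12·t^3 + 6·t^2 + 1. The antiderivative of velocity is position. Using x(0) = 4, we get x(t) = 2·t^5 + 3·t^4 + 2·t^3 + t + 4. Using x(t) = 2·t^5 + 3·t^4 + 2·t^3 + t + 4 and substituting t = 2, we find x = 134.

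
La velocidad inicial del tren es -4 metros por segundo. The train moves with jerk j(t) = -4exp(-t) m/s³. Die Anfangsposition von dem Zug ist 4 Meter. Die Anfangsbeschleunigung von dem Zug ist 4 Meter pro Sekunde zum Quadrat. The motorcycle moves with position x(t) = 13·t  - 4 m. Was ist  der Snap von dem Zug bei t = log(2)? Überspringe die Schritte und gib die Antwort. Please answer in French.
s(log(2)) = 2.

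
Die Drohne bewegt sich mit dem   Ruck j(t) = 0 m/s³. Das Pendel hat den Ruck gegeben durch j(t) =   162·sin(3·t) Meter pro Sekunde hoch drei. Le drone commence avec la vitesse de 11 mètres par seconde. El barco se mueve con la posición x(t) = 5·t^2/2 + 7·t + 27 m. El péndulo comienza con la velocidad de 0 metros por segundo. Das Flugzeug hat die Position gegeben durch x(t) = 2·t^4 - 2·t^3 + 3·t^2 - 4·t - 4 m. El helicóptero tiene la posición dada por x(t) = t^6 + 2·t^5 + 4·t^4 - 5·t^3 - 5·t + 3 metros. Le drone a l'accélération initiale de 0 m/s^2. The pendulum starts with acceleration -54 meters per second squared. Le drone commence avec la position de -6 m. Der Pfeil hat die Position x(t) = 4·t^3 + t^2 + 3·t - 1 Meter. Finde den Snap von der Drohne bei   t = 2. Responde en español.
Debemos derivar nuestra ecuación de la sacudida j(t) = 0 1 vez. Derivando la sacudida, obtenemos el snap: s(t) = 0. De la ecuación del snap s(t) = 0, sustituimos t = 2 para obtener s = 0.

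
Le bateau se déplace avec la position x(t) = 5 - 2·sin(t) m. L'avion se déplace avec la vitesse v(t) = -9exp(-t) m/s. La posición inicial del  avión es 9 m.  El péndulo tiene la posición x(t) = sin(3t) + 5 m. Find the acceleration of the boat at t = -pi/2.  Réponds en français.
Nous devons dériver notre équation de la position x(t) = 5 - 2·sin(t) 2 fois. En dérivant la position, nous obtenons la vitesse: v(t) = -2·cos(t). En dérivant la vitesse, nous obtenons l'accélération: a(t) = 2·sin(t). En utilisant a(t) = 2·sin(t) et en substituant t = -pi/2, nous trouvons a = -2.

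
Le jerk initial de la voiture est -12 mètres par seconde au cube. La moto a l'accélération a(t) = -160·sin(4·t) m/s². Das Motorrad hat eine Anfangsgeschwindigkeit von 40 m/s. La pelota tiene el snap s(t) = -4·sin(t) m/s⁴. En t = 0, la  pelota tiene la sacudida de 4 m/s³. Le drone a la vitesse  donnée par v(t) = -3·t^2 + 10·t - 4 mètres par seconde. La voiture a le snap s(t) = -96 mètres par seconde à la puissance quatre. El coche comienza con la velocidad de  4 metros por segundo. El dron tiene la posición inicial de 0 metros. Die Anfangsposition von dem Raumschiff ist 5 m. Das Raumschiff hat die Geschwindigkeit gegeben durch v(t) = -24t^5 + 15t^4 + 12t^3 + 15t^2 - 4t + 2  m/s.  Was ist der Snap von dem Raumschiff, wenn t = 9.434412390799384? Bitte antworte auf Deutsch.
Ausgehend von der Geschwindigkeit v(t) = -24·t^5 + 15·t^4 + 12·t^3 + 15·t^2 - 4·t + 2, nehmen wir 3 Ableitungen. Mit d/dt von v(t) finden wir a(t) = -120·t^4 + 60·t^3 + 36·t^2 + 30·t - 4. Die Ableitung von der Beschleunigung ergibt den Ruck: j(t) = -480·t^3 + 180·t^2 + 72·t + 30. Die Ableitung von dem Ruck ergibt den Snap: s(t) = -1440·t^2 + 360·t + 72. Mit s(t) = -1440·t^2 + 360·t + 72 und Einsetzen von t = 9.434412390799384, finden wir s = -124703.329049236.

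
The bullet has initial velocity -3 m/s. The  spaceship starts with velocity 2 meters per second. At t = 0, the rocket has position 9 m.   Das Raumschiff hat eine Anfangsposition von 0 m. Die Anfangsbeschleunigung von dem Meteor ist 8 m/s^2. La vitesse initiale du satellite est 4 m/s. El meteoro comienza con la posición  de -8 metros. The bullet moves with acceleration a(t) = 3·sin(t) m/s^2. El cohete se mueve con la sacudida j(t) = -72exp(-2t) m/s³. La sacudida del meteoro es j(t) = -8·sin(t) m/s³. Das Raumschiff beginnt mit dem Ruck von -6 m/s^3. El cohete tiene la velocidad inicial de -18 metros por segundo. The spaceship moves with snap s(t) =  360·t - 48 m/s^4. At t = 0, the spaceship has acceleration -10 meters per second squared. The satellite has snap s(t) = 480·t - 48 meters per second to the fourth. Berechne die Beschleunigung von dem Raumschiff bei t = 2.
Um dies zu lösen, müssen wir 2 Stammfunktionen unserer Gleichung für den Snap s(t) = 360·t - 48 finden. Das Integral von dem Snap ist der Ruck. Mit j(0) = -6 erhalten wir j(t) = 180·t^2 - 48·t - 6. Mit ∫j(t)dt und Anwendung von a(0) = -10, finden wir a(t) = 60·t^3 - 24·t^2 - 6·t - 10. Aus der Gleichung für die Beschleunigung a(t) = 60·t^3 - 24·t^2 - 6·t - 10, setzen wir t = 2 ein und erhalten a = 362.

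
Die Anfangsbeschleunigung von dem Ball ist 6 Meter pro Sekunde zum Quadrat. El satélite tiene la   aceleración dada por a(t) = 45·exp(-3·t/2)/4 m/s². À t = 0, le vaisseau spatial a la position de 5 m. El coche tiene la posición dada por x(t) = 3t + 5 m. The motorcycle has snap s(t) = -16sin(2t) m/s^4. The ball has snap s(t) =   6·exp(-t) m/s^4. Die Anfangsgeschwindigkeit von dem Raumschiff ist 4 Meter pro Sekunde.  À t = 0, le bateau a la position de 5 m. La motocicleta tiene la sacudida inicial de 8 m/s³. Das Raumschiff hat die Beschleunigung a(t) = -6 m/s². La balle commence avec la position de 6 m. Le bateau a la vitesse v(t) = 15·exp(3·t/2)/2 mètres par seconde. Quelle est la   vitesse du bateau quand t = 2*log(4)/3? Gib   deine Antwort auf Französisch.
En utilisant v(t) = 15·exp(3·t/2)/2 et en substituant t = 2*log(4)/3, nous trouvons v = 30.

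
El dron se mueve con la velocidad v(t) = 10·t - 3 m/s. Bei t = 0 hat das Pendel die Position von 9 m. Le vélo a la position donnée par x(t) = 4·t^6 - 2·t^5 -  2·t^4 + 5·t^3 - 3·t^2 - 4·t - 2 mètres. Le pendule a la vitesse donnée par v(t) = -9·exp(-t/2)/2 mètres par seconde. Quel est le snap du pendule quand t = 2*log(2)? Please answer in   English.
To solve this, we need to take 3 derivatives of our velocity equation v(t) = -9·exp(-t/2)/2. Differentiating velocity, we get acceleration: a(t) = 9·exp(-t/2)/4. Taking d/dt of a(t), we find j(t) = -9·exp(-t/2)/8. The derivative of jerk gives snap: s(t) = 9·exp(-t/2)/16. We have snap s(t) = 9·exp(-t/2)/16. Substituting t = 2*log(2): s(2*log(2)) = 9/32.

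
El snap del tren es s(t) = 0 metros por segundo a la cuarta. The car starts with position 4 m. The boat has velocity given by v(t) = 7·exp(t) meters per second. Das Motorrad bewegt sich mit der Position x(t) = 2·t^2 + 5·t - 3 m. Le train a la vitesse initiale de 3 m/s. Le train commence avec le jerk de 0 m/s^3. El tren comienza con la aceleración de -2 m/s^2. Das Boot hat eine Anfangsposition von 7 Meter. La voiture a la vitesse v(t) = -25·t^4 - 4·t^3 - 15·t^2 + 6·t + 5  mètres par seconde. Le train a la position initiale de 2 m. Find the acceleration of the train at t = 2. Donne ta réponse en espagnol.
Debemos encontrar la integral de nuestra ecuación del snap s(t) = 0 2 veces. La antiderivada del snap es la sacudida. Usando j(0) = 0, obtenemos j(t) = 0. La integral de la sacudida es la aceleración. Usando a(0) = -2, obtenemos a(t) = -2. Tenemos la aceleración a(t) = -2. Sustituyendo t = 2: a(2) = -2.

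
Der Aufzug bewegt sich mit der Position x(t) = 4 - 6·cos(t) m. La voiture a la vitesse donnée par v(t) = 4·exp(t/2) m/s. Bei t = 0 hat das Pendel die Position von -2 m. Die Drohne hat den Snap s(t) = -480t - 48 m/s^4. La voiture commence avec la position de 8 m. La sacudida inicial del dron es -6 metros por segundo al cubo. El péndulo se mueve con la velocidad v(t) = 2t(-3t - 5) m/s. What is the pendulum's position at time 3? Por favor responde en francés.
Pour résoudre ceci, nous devons prendre 1 intégrale de notre équation de la vitesse v(t) = 2·t·(-3·t - 5). L'intégrale de la vitesse, avec x(0) = -2, donne la position: x(t) = -2·t^3 - 5·t^2 - 2. De l'équation de la position x(t) = -2·t^3 - 5·t^2 - 2, nous substituons t = 3 pour obtenir x = -101.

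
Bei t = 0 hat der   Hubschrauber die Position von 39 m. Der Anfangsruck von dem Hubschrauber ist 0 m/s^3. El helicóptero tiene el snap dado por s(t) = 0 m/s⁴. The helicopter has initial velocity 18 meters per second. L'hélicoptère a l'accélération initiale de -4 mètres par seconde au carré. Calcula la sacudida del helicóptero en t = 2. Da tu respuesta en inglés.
We need to integrate our snap equation s(t) = 0 1 time. Integrating snap and using the initial condition j(0) = 0, we get j(t) = 0. Using j(t) = 0 and substituting t = 2, we find j = 0.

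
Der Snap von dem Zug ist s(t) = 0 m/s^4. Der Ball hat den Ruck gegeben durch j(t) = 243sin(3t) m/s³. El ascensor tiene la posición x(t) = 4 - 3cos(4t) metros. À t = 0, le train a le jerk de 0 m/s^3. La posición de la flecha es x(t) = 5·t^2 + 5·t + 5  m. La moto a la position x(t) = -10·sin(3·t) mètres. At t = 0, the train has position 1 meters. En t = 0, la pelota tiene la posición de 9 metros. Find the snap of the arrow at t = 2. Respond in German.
Wir müssen unsere Gleichung für die Position x(t) = 5·t^2 + 5·t + 5 4-mal ableiten. Die Ableitung von der Position ergibt die Geschwindigkeit: v(t) = 10·t + 5. Durch Ableiten von der Geschwindigkeit erhalten wir die Beschleunigung: a(t) = 10. Mit d/dt von a(t) finden wir j(t) = 0. Die Ableitung von dem Ruck ergibt den Snap: s(t) = 0. Mit s(t) = 0 und Einsetzen von t = 2, finden wir s = 0.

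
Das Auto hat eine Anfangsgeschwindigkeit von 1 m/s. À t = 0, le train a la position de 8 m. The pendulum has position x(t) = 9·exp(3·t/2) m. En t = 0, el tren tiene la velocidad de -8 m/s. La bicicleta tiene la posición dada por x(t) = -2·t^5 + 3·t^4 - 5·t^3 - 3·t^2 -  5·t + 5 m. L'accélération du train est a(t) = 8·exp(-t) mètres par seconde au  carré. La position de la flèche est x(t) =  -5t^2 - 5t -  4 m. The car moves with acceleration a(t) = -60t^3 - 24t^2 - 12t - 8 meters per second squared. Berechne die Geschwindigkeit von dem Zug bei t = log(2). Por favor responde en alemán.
Wir müssen unsere Gleichung für die Beschleunigung a(t) = 8·exp(-t) 1-mal integrieren. Mit ∫a(t)dt und Anwendung von v(0) = -8, finden wir v(t) = -8·exp(-t). Wir haben die Geschwindigkeit v(t) = -8·exp(-t). Durch Einsetzen von t = log(2): v(log(2)) = -4.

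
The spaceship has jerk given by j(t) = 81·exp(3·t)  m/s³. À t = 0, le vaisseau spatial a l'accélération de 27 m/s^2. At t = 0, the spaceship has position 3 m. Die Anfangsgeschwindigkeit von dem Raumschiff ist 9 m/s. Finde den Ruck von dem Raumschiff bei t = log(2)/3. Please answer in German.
Aus der Gleichung für den Ruck j(t) = 81·exp(3·t), setzen wir t = log(2)/3 ein und erhalten j = 162.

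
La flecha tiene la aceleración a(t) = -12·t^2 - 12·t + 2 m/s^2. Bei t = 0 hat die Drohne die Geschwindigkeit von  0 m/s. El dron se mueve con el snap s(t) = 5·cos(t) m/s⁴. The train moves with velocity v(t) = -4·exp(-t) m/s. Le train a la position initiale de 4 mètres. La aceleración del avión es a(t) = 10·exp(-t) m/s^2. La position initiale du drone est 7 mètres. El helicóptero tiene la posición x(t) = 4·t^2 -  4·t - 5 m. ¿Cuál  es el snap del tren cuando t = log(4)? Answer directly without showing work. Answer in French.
s(log(4)) = 1.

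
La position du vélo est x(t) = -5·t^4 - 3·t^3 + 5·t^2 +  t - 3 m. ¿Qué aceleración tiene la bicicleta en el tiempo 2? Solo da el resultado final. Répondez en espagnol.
a(2) = -266.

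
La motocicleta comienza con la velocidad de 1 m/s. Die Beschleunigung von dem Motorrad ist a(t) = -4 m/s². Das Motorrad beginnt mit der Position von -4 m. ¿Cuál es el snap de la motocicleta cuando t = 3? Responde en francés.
Pour résoudre ceci, nous devons prendre 2 dérivées de notre équation de l'accélération a(t) = -4. La dérivée de l'accélération donne le jerk: j(t) = 0. En dérivant le jerk, nous obtenons le snap: s(t) = 0. En utilisant s(t) = 0 et en substituant t = 3, nous trouvons s = 0.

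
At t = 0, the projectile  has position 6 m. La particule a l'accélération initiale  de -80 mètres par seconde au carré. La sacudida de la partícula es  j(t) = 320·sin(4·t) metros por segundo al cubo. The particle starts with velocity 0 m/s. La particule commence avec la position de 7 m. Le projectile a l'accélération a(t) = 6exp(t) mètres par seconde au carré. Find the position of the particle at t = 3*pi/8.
We must find the integral of our jerk equation j(t) = 320·sin(4·t) 3 times. The integral of jerk, with a(0) = -80, gives acceleration: a(t) = -80·cos(4·t). The antiderivative of acceleration is velocity. Using v(0) = 0, we get v(t) = -20·sin(4·t). Taking ∫v(t)dt and applying x(0) = 7, we find x(t) = 5·cos(4·t) + 2. Using x(t) = 5·cos(4·t) + 2 and substituting t = 3*pi/8, we find x = 2.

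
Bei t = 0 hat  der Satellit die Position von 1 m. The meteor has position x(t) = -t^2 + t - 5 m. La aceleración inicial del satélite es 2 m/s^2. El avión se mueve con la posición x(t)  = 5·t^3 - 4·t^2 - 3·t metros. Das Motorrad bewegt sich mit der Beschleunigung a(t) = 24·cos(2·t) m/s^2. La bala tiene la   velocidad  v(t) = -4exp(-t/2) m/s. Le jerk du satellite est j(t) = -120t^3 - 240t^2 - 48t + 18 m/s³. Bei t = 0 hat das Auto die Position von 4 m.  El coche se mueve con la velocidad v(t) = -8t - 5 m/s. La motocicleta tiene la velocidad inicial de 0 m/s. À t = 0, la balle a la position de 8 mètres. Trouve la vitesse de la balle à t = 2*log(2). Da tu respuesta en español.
Usando v(t) = -4·exp(-t/2) y sustituyendo t = 2*log(2), encontramos v = -2.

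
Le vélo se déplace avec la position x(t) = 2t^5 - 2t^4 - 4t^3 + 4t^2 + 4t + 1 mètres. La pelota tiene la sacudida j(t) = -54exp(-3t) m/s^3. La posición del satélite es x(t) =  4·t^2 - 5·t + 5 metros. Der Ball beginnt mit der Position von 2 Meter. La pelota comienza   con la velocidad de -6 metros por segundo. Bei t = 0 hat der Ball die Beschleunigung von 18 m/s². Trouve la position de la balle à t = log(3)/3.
En partant du jerk j(t) = -54·exp(-3·t), nous prenons 3 primitives. En intégrant le jerk et en utilisant la condition initiale a(0) = 18, nous obtenons a(t) = 18·exp(-3·t). En prenant ∫a(t)dt et en appliquant v(0) = -6, nous trouvons v(t) = -6·exp(-3·t). L'intégrale de la vitesse, avec x(0) = 2, donne la position: x(t) = 2·exp(-3·t). En utilisant x(t) = 2·exp(-3·t) et en substituant t = log(3)/3, nous trouvons x = 2/3.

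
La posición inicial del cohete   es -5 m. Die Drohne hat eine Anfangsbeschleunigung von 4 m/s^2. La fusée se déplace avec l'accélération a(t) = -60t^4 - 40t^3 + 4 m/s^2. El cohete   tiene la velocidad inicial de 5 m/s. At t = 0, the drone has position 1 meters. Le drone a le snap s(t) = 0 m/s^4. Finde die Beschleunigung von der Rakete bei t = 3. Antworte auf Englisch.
Using a(t) = -60·t^4 - 40·t^3 + 4 and substituting t = 3, we find a = -5936.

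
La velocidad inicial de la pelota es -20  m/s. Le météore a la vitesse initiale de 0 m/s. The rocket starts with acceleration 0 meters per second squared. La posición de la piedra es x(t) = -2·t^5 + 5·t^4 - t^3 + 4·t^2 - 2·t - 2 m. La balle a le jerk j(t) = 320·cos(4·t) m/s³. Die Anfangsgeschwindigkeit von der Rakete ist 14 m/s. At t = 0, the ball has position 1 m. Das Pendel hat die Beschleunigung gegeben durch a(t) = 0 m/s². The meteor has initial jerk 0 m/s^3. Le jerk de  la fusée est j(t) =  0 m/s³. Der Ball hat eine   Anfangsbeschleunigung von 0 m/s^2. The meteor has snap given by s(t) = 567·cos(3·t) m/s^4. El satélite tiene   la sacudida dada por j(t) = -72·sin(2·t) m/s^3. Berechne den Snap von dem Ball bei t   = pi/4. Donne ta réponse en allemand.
Um dies zu lösen, müssen wir 1 Ableitung unserer Gleichung für den Ruck j(t) = 320·cos(4·t) nehmen. Mit d/dt von j(t) finden wir s(t) = -1280·sin(4·t). Aus der Gleichung für den Snap s(t) = -1280·sin(4·t), setzen wir t = pi/4 ein und erhalten s = 0.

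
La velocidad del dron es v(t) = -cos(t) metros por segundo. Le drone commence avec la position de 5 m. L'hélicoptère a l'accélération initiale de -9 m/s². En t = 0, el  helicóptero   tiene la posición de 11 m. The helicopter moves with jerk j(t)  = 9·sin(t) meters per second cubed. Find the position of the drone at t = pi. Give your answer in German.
Um dies zu lösen, müssen wir 1 Integral unserer Gleichung für die Geschwindigkeit v(t) = -cos(t) finden. Das Integral von der Geschwindigkeit, mit x(0) = 5, ergibt die Position: x(t) = 5 - sin(t). Mit x(t) = 5 - sin(t) und Einsetzen von t = pi, finden wir x = 5.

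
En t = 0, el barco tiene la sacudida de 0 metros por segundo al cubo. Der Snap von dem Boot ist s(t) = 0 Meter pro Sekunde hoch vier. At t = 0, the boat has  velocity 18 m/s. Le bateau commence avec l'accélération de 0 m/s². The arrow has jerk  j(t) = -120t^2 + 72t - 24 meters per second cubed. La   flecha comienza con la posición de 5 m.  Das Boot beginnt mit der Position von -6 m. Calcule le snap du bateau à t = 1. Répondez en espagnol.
Usando s(t) = 0 y sustituyendo t = 1, encontramos s = 0.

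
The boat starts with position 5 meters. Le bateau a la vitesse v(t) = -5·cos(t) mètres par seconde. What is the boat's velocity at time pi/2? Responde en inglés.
Using v(t) = -5·cos(t) and substituting t = pi/2, we find v = 0.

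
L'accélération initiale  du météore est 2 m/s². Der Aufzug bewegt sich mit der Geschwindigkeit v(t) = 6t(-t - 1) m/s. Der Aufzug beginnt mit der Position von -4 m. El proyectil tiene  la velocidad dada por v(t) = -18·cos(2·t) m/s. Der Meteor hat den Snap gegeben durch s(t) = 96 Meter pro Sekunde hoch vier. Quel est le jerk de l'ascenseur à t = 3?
Nous devons dériver notre équation de la vitesse v(t) = 6·t·(-t - 1) 2 fois. En dérivant la vitesse, nous obtenons l'accélération: a(t) = -12·t - 6. En dérivant l'accélération, nous obtenons le jerk: j(t) = -12. Nous avons le jerk j(t) = -12. En substituant t = 3: j(3) = -12.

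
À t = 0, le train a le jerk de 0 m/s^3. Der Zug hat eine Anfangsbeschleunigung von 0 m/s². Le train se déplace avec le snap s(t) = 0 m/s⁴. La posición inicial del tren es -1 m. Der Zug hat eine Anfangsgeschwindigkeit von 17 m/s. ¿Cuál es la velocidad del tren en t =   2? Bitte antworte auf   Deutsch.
Um dies zu lösen, müssen wir 3 Stammfunktionen unserer Gleichung für den Snap s(t) = 0 finden. Die Stammfunktion von dem Snap ist der Ruck. Mit j(0) = 0 erhalten wir j(t) = 0. Die Stammfunktion von dem Ruck, mit a(0) = 0, ergibt die Beschleunigung: a(t) = 0. Das Integral von der Beschleunigung, mit v(0) = 17, ergibt die Geschwindigkeit: v(t) = 17. Wir haben die Geschwindigkeit v(t) = 17. Durch Einsetzen von t = 2: v(2) = 17.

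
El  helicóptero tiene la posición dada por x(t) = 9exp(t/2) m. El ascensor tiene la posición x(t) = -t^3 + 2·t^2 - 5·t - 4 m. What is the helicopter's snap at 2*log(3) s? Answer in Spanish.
Debemos derivar nuestra ecuación de la posición x(t) = 9·exp(t/2) 4 veces. La derivada de la posición da la velocidad: v(t) = 9·exp(t/2)/2. Tomando d/dt de v(t), encontramos a(t) = 9·exp(t/2)/4. Tomando d/dt de a(t), encontramos j(t) = 9·exp(t/2)/8. Derivando la sacudida, obtenemos el snap: s(t) = 9·exp(t/2)/16. Usando s(t) = 9·exp(t/2)/16 y sustituyendo t = 2*log(3), encontramos s = 27/16.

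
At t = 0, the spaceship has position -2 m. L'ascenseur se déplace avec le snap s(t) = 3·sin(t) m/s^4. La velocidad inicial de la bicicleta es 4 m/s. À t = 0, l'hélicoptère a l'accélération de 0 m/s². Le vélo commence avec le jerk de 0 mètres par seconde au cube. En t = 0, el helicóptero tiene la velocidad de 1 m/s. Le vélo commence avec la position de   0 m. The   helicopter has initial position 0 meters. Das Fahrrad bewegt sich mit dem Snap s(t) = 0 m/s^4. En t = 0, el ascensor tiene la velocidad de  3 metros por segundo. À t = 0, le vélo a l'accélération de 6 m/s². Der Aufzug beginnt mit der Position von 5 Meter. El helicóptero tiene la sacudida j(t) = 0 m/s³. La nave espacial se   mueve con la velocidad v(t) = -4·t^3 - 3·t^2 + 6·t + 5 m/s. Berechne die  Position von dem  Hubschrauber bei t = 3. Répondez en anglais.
To solve this, we need to take 3 integrals of our jerk equation j(t) = 0. Integrating jerk and using the initial condition a(0) = 0, we get a(t) = 0. Integrating acceleration and using the initial condition v(0) = 1, we get v(t) = 1. Integrating velocity and using the initial condition x(0) = 0, we get x(t) = t. From the given position equation x(t) = t, we substitute t = 3 to get x = 3.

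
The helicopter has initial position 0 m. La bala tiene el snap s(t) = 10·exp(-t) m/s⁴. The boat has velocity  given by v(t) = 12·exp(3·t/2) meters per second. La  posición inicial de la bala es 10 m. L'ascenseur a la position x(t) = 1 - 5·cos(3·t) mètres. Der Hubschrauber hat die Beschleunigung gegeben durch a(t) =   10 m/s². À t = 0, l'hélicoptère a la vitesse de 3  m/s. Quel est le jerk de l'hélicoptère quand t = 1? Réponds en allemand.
Um dies zu lösen, müssen wir 1 Ableitung unserer Gleichung für die Beschleunigung a(t) = 10 nehmen. Mit d/dt von a(t) finden wir j(t) = 0. Mit j(t) = 0 und Einsetzen von t = 1, finden wir j = 0.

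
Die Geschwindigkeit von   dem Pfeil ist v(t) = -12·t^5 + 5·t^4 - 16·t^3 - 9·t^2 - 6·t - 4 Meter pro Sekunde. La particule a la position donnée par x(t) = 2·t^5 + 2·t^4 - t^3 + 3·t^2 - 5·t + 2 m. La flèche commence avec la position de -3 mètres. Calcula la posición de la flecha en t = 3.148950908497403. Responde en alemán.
Wir müssen unsere Gleichung für die Geschwindigkeit v(t) = -12·t^5 + 5·t^4 - 16·t^3 - 9·t^2 - 6·t - 4 1-mal integrieren. Die Stammfunktion von der Geschwindigkeit, mit x(0) = -3, ergibt die Position: x(t) = -2·t^6 + t^5 - 4·t^4 - 3·t^3 - 3·t^2 - 4·t - 3. Aus der Gleichung für die Position x(t) = -2·t^6 + t^5 - 4·t^4 - 3·t^3 - 3·t^2 - 4·t - 3, setzen wir t = 3.148950908497403 ein und erhalten x = -2172.65513030396.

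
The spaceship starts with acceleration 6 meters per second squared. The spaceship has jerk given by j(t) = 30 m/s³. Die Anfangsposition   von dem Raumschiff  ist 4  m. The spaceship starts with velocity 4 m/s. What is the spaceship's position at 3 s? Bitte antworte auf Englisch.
To solve this, we need to take 3 antiderivatives of our jerk equation j(t) = 30. The integral of jerk is acceleration. Using a(0) = 6, we get a(t) = 30·t + 6. The integral of acceleration, with v(0) = 4, gives velocity: v(t) = 15·t^2 + 6·t + 4. The antiderivative of velocity, with x(0) = 4, gives position: x(t) = 5·t^3 + 3·t^2 + 4·t + 4. From the given position equation x(t) = 5·t^3 + 3·t^2 + 4·t + 4, we substitute t = 3 to get x = 178.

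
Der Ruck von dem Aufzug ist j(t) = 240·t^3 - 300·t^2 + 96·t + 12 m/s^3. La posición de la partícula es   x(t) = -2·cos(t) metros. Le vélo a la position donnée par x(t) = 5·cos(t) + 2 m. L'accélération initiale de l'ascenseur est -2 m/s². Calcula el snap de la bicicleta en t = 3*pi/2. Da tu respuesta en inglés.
Starting from position x(t) = 5·cos(t) + 2, we take 4 derivatives. The derivative of position gives velocity: v(t) = -5·sin(t). Differentiating velocity, we get acceleration: a(t) = -5·cos(t). Taking d/dt of a(t), we find j(t) = 5·sin(t). Taking d/dt of j(t), we find s(t) = 5·cos(t). We have snap s(t) = 5·cos(t). Substituting t = 3*pi/2: s(3*pi/2) = 0.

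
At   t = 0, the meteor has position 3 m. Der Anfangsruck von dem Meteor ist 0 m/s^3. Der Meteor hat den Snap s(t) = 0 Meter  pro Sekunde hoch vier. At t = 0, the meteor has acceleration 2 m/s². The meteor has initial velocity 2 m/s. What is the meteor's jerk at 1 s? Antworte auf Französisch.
Pour résoudre ceci, nous devons prendre 1 primitive de notre équation du snap s(t) = 0. L'intégrale du snap est le jerk. En utilisant j(0) = 0, nous obtenons j(t) = 0. De l'équation du jerk j(t) = 0, nous substituons t = 1 pour obtenir j = 0.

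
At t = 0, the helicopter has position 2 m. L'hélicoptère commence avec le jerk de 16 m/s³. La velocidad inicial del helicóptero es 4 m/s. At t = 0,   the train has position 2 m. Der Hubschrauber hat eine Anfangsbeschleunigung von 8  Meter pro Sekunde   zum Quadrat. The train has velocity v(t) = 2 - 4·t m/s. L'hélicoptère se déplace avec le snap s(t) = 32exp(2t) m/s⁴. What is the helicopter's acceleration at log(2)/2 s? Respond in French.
Nous devons intégrer notre équation du snap s(t) = 32·exp(2·t) 2 fois. La primitive du snap est le jerk. En utilisant j(0) = 16, nous obtenons j(t) = 16·exp(2·t). En intégrant le jerk et en utilisant la condition initiale a(0) = 8, nous obtenons a(t) = 8·exp(2·t). Nous avons l'accélération a(t) = 8·exp(2·t). En substituant t = log(2)/2: a(log(2)/2) = 16.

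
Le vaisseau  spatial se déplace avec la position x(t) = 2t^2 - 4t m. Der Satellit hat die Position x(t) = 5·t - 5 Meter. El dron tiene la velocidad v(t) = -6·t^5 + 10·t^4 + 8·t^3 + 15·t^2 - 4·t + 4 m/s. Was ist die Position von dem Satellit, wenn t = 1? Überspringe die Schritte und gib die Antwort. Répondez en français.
La position à t = 1 est x = 0.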